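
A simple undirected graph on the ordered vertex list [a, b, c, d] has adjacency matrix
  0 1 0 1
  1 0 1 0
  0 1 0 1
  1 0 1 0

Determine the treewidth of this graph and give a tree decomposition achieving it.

Treewidth 2.
One optimal decomposition is:
Bags: B1 = {a, b, c}  B2 = {a, c, d}
Tree: B1–B2

Each bag holds 3 vertices, so the decomposition has width 2, which upper-bounds the treewidth. The edges c–b–a–d–c form a cycle, so G is not a tree and its treewidth is at least 2. Hence tw(G) = 2 exactly.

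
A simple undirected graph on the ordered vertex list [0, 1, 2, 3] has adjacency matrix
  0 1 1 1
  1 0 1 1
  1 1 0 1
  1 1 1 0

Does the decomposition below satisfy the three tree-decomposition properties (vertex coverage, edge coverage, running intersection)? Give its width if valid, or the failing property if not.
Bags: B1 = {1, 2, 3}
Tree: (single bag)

No — vertex 0 appears in no bag.

A tree decomposition must satisfy three properties: every vertex lies in some bag; for every edge, both endpoints lie together in some bag; and for every vertex, the bags containing it form a connected subtree. Here vertex 0 appears in no bag, so the decomposition is invalid.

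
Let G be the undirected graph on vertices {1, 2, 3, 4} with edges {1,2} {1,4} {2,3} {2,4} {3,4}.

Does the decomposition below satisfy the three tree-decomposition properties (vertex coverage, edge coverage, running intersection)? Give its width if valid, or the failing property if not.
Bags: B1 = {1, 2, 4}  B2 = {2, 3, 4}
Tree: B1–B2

Yes; width 2.

Every vertex of G appears in some bag (union = {1, 2, 3, 4}); every edge is covered by a bag; and for each vertex v the set of bags containing v is connected in the bag tree. The decomposition is therefore valid. The largest bag has 3 vertices, so the width is 2.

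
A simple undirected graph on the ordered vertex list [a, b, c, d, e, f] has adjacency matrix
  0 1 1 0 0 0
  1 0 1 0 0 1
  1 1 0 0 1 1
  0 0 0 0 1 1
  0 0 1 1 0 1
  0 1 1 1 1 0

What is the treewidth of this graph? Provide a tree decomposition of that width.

Treewidth 2.
One such decomposition:
Bags: B1 = {a, b, c}  B2 = {b, c, f}  B3 = {c, e, f}  B4 = {d, e, f}
Tree: B1–B2, B2–B3, B3–B4

Each bag holds 3 vertices, so the decomposition has width 2, which upper-bounds the treewidth. Conversely, {d, e, f} is a clique of size 3, and the vertices of any clique must share a bag in every tree decomposition; so some bag has ≥ 3 vertices and tw(G) ≥ 2. Hence tw(G) = 2 exactly.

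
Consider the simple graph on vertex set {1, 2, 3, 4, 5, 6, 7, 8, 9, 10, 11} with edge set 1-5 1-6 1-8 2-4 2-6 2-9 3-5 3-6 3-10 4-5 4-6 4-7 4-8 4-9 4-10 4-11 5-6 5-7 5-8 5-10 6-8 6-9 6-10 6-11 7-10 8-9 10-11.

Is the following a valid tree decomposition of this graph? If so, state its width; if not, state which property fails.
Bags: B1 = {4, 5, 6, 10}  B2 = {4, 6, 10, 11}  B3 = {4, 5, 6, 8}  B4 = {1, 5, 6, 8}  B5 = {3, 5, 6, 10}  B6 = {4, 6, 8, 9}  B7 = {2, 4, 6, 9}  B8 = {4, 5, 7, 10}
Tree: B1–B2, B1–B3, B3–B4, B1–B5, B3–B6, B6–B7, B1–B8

Yes; width 3.

Vertex coverage: the bags together contain {1, 2, 3, 4, 5, 6, 7, 8, 9, 10, 11}, the full vertex set. Edge coverage: each edge of G has both endpoints in at least one bag. Running intersection: for every vertex, the bags containing it form a connected subtree. All three properties hold, so this is a valid tree decomposition of width max|bag| − 1 = 3, and hence tw(G) ≤ 3.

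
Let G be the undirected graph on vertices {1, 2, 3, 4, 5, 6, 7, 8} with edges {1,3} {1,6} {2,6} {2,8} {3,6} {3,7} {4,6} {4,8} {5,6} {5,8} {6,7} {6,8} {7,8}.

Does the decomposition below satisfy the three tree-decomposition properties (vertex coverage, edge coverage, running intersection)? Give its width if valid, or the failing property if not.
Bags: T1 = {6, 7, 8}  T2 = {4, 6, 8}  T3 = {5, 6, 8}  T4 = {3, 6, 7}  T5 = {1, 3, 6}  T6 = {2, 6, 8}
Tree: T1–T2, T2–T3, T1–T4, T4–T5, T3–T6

Yes; width 2.

Vertex coverage: the bags together contain {1, 2, 3, 4, 5, 6, 7, 8}, the full vertex set. Edge coverage: each edge of G has both endpoints in at least one bag. Running intersection: for every vertex, the bags containing it form a connected subtree. All three properties hold, so this is a valid tree decomposition of width max|bag| − 1 = 2, and hence tw(G) ≤ 2.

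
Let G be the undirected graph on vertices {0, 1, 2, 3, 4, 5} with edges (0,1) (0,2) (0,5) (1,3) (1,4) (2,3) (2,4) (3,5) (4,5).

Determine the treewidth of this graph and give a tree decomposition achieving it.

Treewidth 3.
One such decomposition:
Bags: B1 = {0, 1, 2, 5}  B2 = {1, 2, 4, 5}  B3 = {1, 2, 3, 5}
Tree: B1–B2, B2–B3

Each bag holds 4 vertices, so the decomposition has width 3, which upper-bounds the treewidth. For the lower bound: the 4 vertex sets {0,5}, {1,4}, {2}, {3} are disjoint, each induces a connected subgraph, and every pair is joined by at least one edge of G. Contracting each set to a single vertex therefore yields K_{4} as a minor, and since treewidth is minor-monotone, tw(G) ≥ tw(K_{4}) = 3. Combining the bounds, tw(G) = 3.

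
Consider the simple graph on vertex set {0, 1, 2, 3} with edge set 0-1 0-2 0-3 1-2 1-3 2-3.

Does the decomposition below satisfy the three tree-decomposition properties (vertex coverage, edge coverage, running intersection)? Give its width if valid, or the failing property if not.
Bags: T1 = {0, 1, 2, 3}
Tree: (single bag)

Yes; width 3.

Vertex coverage: the bags together contain {0, 1, 2, 3}, the full vertex set. Edge coverage: each edge of G has both endpoints in at least one bag. Running intersection: for every vertex, the bags containing it form a connected subtree. All three properties hold, so this is a valid tree decomposition of width max|bag| − 1 = 3, and hence tw(G) ≤ 3.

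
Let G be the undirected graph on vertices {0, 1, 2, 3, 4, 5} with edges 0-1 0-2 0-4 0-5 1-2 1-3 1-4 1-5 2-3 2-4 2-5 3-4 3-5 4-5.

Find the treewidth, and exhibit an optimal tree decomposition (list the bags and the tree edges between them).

Treewidth 4.
One optimal decomposition is:
Bags: B1 = {0, 1, 2, 4, 5}  B2 = {1, 2, 3, 4, 5}
Tree: B1–B2

Each bag holds 5 vertices, so the decomposition has width 4, which upper-bounds the treewidth. On the other hand G contains the 5-clique {0, 1, 2, 4, 5}. A clique must lie in a single bag of any decomposition, so no decomposition can have width below 4. The upper and lower bounds meet at 4, so that is the treewidth.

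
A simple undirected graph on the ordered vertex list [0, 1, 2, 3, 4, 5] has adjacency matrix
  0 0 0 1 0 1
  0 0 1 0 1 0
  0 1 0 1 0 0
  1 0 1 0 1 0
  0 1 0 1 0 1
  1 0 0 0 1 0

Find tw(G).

A width-2 tree decomposition is:
Bags: B1 = {0, 3, 5}  B2 = {3, 4, 5}  B3 = {2, 3, 4}  B4 = {1, 2, 4}
Tree: B1–B2, B2–B3, B3–B4
Each bag holds 3 vertices, so the decomposition has width 2, which upper-bounds the treewidth. The edges 0–5–4–3–0 form a cycle, so G is not a tree and its treewidth is at least 2. Therefore the treewidth is 2.

2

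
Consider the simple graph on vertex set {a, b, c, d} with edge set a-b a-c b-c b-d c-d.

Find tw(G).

A width-2 tree decomposition is:
Bags: B1 = {a, b, c}  B2 = {b, c, d}
Tree: B1–B2
The largest bag has 3 vertices, giving width 2; this decomposition certifies tw(G) ≤ 2. On the other hand G contains the 3-clique {b, c, d}. A clique must lie in a single bag of any decomposition, so no decomposition can have width below 2. The upper and lower bounds meet at 2, so that is the treewidth.

2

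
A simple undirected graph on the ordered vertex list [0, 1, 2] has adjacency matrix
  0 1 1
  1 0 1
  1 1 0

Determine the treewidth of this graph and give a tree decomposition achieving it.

A single bag containing all 3 vertices is trivially a valid decomposition of width 2. For the lower bound, the 3 vertices {0, 1, 2} are pairwise adjacent, and any tree decomposition puts a clique entirely inside one bag — forcing width ≥ 2. Therefore the treewidth is 2.

Treewidth 2.
Bags: B1 = {0, 1, 2}
Tree: (single bag)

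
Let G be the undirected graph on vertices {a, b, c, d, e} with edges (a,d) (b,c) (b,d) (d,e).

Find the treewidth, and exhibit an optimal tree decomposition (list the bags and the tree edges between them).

Treewidth 1.
One such decomposition:
Bags: B1 = {a, d}  B2 = {b, d}  B3 = {d, e}  B4 = {b, c}
Tree: B1–B2, B2–B3, B2–B4

The largest bag has 2 vertices, giving width 1; this decomposition certifies tw(G) ≤ 1. G has an edge, so its treewidth is at least 1. The upper and lower bounds meet at 1, so that is the treewidth.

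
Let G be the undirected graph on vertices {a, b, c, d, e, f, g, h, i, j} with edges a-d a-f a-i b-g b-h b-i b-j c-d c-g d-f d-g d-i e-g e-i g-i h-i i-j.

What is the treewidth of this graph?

2

A width-2 tree decomposition is:
Bags: B1 = {b, g, i}  B2 = {d, g, i}  B3 = {e, g, i}  B4 = {a, d, i}  B5 = {b, i, j}  B6 = {a, d, f}  B7 = {c, d, g}  B8 = {b, h, i}
Tree: B1–B2, B1–B3, B2–B4, B1–B5, B4–B6, B2–B7, B5–B8
Each bag holds 3 vertices, so the decomposition has width 2, which upper-bounds the treewidth. On the other hand G contains the 3-clique {c, d, g}. A clique must lie in a single bag of any decomposition, so no decomposition can have width below 2. Hence tw(G) = 2 exactly.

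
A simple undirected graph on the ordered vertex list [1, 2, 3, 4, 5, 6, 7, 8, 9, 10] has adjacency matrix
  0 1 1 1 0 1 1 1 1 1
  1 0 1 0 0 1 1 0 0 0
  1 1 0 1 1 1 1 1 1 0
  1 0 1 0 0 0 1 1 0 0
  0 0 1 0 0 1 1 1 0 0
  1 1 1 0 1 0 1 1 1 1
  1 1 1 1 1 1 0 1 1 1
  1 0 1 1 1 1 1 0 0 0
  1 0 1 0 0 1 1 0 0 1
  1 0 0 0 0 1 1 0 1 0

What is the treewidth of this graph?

A width-4 tree decomposition is:
Bags: B1 = {1, 2, 3, 6, 7}  B2 = {1, 3, 6, 7, 8}  B3 = {1, 3, 6, 7, 9}  B4 = {1, 3, 4, 7, 8}  B5 = {1, 6, 7, 9, 10}  B6 = {3, 5, 6, 7, 8}
Tree: B1–B2, B1–B3, B2–B4, B3–B5, B2–B6
The largest bag has 5 vertices, giving width 4; this decomposition certifies tw(G) ≤ 4. For the lower bound, the 5 vertices {1, 6, 7, 9, 10} are pairwise adjacent, and any tree decomposition puts a clique entirely inside one bag — forcing width ≥ 4. Therefore the treewidth is 4.

4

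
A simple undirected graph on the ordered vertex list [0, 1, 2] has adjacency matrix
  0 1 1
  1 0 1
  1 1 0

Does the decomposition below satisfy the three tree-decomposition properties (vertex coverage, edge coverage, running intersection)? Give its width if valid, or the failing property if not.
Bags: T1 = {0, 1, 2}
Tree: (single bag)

Yes; width 2.

Vertex coverage: the bags together contain {0, 1, 2}, the full vertex set. Edge coverage: each edge of G has both endpoints in at least one bag. Running intersection: for every vertex, the bags containing it form a connected subtree. All three properties hold, so this is a valid tree decomposition of width max|bag| − 1 = 2, and hence tw(G) ≤ 2.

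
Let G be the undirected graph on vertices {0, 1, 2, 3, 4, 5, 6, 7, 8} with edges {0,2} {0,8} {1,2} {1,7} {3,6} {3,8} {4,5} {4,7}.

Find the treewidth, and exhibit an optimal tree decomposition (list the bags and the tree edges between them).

Treewidth 1.
One optimal decomposition is:
Bags: B1 = {3, 6}  B2 = {3, 8}  B3 = {0, 8}  B4 = {0, 2}  B5 = {1, 2}  B6 = {1, 7}  B7 = {4, 7}  B8 = {4, 5}
Tree: B1–B2, B2–B3, B3–B4, B4–B5, B5–B6, B6–B7, B7–B8

The largest bag has 2 vertices, giving width 1; this decomposition certifies tw(G) ≤ 1. Since G has at least one edge (e.g. 6–3), it is not an edgeless graph, so tw(G) ≥ 1. Hence tw(G) = 1 exactly.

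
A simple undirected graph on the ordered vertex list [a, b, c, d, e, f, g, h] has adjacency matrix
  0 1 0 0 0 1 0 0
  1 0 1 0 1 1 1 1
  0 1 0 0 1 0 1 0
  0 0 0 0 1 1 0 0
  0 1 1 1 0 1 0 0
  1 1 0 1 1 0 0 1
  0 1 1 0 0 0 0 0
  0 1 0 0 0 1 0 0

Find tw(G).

2

A width-2 tree decomposition is:
Bags: B1 = {a, b, f}  B2 = {b, e, f}  B3 = {b, c, e}  B4 = {b, f, h}  B5 = {d, e, f}  B6 = {b, c, g}
Tree: B1–B2, B2–B3, B1–B4, B2–B5, B3–B6
Each bag holds 3 vertices, so the decomposition has width 2, which upper-bounds the treewidth. Conversely, {d, e, f} is a clique of size 3, and the vertices of any clique must share a bag in every tree decomposition; so some bag has ≥ 3 vertices and tw(G) ≥ 2. Combining the bounds, tw(G) = 2.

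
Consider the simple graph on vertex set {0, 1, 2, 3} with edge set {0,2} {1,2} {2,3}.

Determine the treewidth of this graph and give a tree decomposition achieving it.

Each bag holds 2 vertices, so the decomposition has width 1, which upper-bounds the treewidth. G has an edge, so its treewidth is at least 1. Combining the bounds, tw(G) = 1.

Treewidth 1.
One optimal decomposition is:
Bags: B1 = {2, 3}  B2 = {1, 2}  B3 = {0, 2}
Tree: B1–B2, B2–B3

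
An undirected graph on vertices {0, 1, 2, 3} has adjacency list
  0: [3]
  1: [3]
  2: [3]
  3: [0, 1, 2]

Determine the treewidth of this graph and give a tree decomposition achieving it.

Each bag holds 2 vertices, so the decomposition has width 1, which upper-bounds the treewidth. Since G has at least one edge (e.g. 3–2), it is not an edgeless graph, so tw(G) ≥ 1. Combining the bounds, tw(G) = 1.

Treewidth 1.
One such decomposition:
Bags: B1 = {2, 3}  B2 = {0, 3}  B3 = {1, 3}
Tree: B1–B2, B2–B3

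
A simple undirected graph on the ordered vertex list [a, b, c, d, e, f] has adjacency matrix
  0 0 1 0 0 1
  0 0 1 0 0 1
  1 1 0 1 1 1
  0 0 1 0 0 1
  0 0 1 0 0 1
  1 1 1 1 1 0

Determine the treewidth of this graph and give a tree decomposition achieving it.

Each bag holds 3 vertices, so the decomposition has width 2, which upper-bounds the treewidth. Conversely, {c, d, f} is a clique of size 3, and the vertices of any clique must share a bag in every tree decomposition; so some bag has ≥ 3 vertices and tw(G) ≥ 2. Hence tw(G) = 2 exactly.

Treewidth 2.
Bags: B1 = {b, c, f}  B2 = {c, e, f}  B3 = {a, c, f}  B4 = {c, d, f}
Tree: B1–B2, B2–B3, B2–B4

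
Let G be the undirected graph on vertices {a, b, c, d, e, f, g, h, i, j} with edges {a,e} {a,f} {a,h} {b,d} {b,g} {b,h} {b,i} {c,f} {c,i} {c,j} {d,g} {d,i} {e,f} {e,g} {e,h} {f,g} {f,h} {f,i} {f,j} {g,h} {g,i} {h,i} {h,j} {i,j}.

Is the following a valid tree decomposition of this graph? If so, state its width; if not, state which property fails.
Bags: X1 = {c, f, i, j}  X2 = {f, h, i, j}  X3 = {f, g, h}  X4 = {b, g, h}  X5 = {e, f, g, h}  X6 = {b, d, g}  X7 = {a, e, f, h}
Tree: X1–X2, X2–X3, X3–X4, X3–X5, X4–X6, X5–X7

No — edge (i,g) lies in no bag.

A tree decomposition must satisfy three properties: every vertex lies in some bag; for every edge, both endpoints lie together in some bag; and for every vertex, the bags containing it form a connected subtree. Here edge (i,g) lies in no bag, so the decomposition is invalid.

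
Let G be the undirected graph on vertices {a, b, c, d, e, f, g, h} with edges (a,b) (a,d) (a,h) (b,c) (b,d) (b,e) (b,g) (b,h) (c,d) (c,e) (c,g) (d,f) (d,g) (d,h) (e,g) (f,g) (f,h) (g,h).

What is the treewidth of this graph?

A width-3 tree decomposition is:
Bags: B1 = {b, c, d, g}  B2 = {b, d, g, h}  B3 = {b, c, e, g}  B4 = {d, f, g, h}  B5 = {a, b, d, h}
Tree: B1–B2, B1–B3, B2–B4, B2–B5
The largest bag has 4 vertices, giving width 3; this decomposition certifies tw(G) ≤ 3. For the lower bound, the 4 vertices {d, f, g, h} are pairwise adjacent, and any tree decomposition puts a clique entirely inside one bag — forcing width ≥ 3. Hence tw(G) = 3 exactly.

3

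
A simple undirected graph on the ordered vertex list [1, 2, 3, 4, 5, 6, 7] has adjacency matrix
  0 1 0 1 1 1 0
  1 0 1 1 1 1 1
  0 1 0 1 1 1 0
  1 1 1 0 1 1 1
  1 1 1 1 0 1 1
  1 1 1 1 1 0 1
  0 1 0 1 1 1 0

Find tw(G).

4

A width-4 tree decomposition is:
Bags: B1 = {2, 4, 5, 6, 7}  B2 = {1, 2, 4, 5, 6}  B3 = {2, 3, 4, 5, 6}
Tree: B1–B2, B1–B3
Every bag has size at most 5, so the width is 5 − 1 = 4 and tw(G) ≤ 4. On the other hand G contains the 5-clique {1, 2, 4, 5, 6}. A clique must lie in a single bag of any decomposition, so no decomposition can have width below 4. Combining the bounds, tw(G) = 4.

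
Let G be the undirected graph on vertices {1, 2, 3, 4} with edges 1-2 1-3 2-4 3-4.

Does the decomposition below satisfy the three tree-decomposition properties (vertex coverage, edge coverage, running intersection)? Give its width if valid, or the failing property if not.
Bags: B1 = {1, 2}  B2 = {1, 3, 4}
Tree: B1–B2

A tree decomposition must satisfy three properties: every vertex lies in some bag; for every edge, both endpoints lie together in some bag; and for every vertex, the bags containing it form a connected subtree. Here edge (4,2) lies in no bag, so the decomposition is invalid.

No — edge (4,2) lies in no bag.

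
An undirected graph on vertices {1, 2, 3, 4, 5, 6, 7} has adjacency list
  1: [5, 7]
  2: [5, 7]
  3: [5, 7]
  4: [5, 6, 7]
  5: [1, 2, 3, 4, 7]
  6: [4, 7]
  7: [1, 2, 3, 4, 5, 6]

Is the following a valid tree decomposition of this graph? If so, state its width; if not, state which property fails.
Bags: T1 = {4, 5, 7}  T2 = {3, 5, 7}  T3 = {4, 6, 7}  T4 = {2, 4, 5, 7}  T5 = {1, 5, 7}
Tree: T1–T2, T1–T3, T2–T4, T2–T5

No — bags containing vertex 4 are not connected in the tree.

A tree decomposition must satisfy three properties: every vertex lies in some bag; for every edge, both endpoints lie together in some bag; and for every vertex, the bags containing it form a connected subtree. Here bags containing vertex 4 are not connected in the tree, so the decomposition is invalid.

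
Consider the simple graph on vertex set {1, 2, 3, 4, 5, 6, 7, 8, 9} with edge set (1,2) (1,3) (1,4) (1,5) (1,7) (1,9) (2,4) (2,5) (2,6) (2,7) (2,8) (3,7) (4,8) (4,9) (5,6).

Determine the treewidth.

2

A width-2 tree decomposition is:
Bags: B1 = {1, 2, 4}  B2 = {1, 2, 5}  B3 = {2, 5, 6}  B4 = {1, 2, 7}  B5 = {1, 3, 7}  B6 = {1, 4, 9}  B7 = {2, 4, 8}
Tree: B1–B2, B2–B3, B2–B4, B4–B5, B1–B6, B1–B7
Each bag holds 3 vertices, so the decomposition has width 2, which upper-bounds the treewidth. For the lower bound, the 3 vertices {2, 4, 8} are pairwise adjacent, and any tree decomposition puts a clique entirely inside one bag — forcing width ≥ 2. The upper and lower bounds meet at 2, so that is the treewidth.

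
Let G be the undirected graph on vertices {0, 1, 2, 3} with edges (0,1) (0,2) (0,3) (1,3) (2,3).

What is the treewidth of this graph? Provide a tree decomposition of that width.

Treewidth 2.
One optimal decomposition is:
Bags: B1 = {0, 1, 3}  B2 = {0, 2, 3}
Tree: B1–B2

The largest bag has 3 vertices, giving width 2; this decomposition certifies tw(G) ≤ 2. On the other hand G contains the 3-clique {0, 1, 3}. A clique must lie in a single bag of any decomposition, so no decomposition can have width below 2. The upper and lower bounds meet at 2, so that is the treewidth.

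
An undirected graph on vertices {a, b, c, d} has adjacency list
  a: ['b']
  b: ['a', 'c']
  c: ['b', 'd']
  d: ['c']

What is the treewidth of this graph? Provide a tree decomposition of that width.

Treewidth 1.
One optimal decomposition is:
Bags: B1 = {a, b}  B2 = {b, c}  B3 = {c, d}
Tree: B1–B2, B2–B3

The largest bag has 2 vertices, giving width 1; this decomposition certifies tw(G) ≤ 1. Any graph with an edge has treewidth ≥ 1, and G has the edge a–b. The upper and lower bounds meet at 1, so that is the treewidth.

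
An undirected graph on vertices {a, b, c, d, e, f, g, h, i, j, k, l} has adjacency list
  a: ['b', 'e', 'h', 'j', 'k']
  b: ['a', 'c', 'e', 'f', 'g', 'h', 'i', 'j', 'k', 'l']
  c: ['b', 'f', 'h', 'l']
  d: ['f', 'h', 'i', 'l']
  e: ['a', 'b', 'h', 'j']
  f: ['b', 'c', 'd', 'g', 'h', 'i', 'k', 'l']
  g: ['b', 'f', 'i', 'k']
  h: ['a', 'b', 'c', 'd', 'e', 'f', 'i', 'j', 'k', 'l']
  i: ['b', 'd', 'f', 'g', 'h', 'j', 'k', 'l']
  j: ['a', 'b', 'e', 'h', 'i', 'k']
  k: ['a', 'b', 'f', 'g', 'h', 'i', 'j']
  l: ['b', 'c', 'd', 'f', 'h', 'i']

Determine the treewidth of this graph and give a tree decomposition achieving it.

The largest bag has 5 vertices, giving width 4; this decomposition certifies tw(G) ≤ 4. On the other hand G contains the 5-clique {b, f, g, i, k}. A clique must lie in a single bag of any decomposition, so no decomposition can have width below 4. Combining the bounds, tw(G) = 4.

Treewidth 4.
One optimal decomposition is:
Bags: B1 = {a, b, h, j, k}  B2 = {b, h, i, j, k}  B3 = {b, f, h, i, k}  B4 = {b, f, h, i, l}  B5 = {a, b, e, h, j}  B6 = {b, c, f, h, l}  B7 = {b, f, g, i, k}  B8 = {d, f, h, i, l}
Tree: B1–B2, B2–B3, B3–B4, B1–B5, B4–B6, B3–B7, B4–B8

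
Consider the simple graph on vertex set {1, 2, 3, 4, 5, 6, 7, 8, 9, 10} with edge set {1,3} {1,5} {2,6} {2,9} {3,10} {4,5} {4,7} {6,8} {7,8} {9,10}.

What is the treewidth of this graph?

2

A width-2 tree decomposition is:
Bags: B1 = {4, 7, 8}  B2 = {4, 5, 8}  B3 = {1, 5, 8}  B4 = {1, 3, 8}  B5 = {3, 8, 10}  B6 = {8, 9, 10}  B7 = {2, 8, 9}  B8 = {2, 6, 8}
Tree: B1–B2, B2–B3, B3–B4, B4–B5, B5–B6, B6–B7, B7–B8
Every bag has size at most 3, so the width is 3 − 1 = 2 and tw(G) ≤ 2. The edges 8–7–4–5–1–3–10–9–2–6–8 form a cycle, so G is not a tree and its treewidth is at least 2. The upper and lower bounds meet at 2, so that is the treewidth.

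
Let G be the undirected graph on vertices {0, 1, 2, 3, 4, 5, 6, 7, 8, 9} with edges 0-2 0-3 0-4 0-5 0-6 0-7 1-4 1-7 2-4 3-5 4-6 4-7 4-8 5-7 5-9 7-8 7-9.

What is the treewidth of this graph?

2

A width-2 tree decomposition is:
Bags: B1 = {0, 5, 7}  B2 = {0, 3, 5}  B3 = {0, 4, 7}  B4 = {0, 4, 6}  B5 = {1, 4, 7}  B6 = {5, 7, 9}  B7 = {4, 7, 8}  B8 = {0, 2, 4}
Tree: B1–B2, B1–B3, B3–B4, B3–B5, B1–B6, B3–B7, B4–B8
The largest bag has 3 vertices, giving width 2; this decomposition certifies tw(G) ≤ 2. For the lower bound, the 3 vertices {0, 3, 5} are pairwise adjacent, and any tree decomposition puts a clique entirely inside one bag — forcing width ≥ 2. Combining the bounds, tw(G) = 2.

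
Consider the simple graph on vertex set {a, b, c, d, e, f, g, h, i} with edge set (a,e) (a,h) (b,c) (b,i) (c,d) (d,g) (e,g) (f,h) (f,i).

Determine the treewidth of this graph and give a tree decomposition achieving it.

The largest bag has 3 vertices, giving width 2; this decomposition certifies tw(G) ≤ 2. Since d–c–b–i–f–h–a–e–g–d is a cycle in G, G is not acyclic. Forests are exactly the graphs of treewidth ≤ 1, so tw(G) ≥ 2. Hence tw(G) = 2 exactly.

Treewidth 2.
Bags: B1 = {b, c, d}  B2 = {b, d, i}  B3 = {d, f, i}  B4 = {d, f, h}  B5 = {a, d, h}  B6 = {a, d, e}  B7 = {d, e, g}
Tree: B1–B2, B2–B3, B3–B4, B4–B5, B5–B6, B6–B7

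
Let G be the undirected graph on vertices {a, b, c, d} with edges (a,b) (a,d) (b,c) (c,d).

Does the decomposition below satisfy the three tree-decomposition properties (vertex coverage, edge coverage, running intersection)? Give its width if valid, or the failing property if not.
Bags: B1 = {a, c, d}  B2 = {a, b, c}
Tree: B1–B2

Vertex coverage: the bags together contain {a, b, c, d}, the full vertex set. Edge coverage: each edge of G has both endpoints in at least one bag. Running intersection: for every vertex, the bags containing it form a connected subtree. All three properties hold, so this is a valid tree decomposition of width max|bag| − 1 = 2, and hence tw(G) ≤ 2.

Yes; width 2.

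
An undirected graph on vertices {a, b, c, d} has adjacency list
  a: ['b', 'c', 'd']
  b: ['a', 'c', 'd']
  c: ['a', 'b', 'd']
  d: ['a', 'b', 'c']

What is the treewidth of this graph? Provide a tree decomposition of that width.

A single bag containing all 4 vertices is trivially a valid decomposition of width 3. Conversely, {a, b, c, d} is a clique of size 4, and the vertices of any clique must share a bag in every tree decomposition; so some bag has ≥ 4 vertices and tw(G) ≥ 3. The upper and lower bounds meet at 3, so that is the treewidth.

Treewidth 3.
One such decomposition:
Bags: B1 = {a, b, c, d}
Tree: (single bag)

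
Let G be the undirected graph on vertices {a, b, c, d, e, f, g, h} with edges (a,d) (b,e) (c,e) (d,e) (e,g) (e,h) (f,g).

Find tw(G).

1

A width-1 tree decomposition is:
Bags: B1 = {e, h}  B2 = {d, e}  B3 = {a, d}  B4 = {b, e}  B5 = {c, e}  B6 = {e, g}  B7 = {f, g}
Tree: B1–B2, B2–B3, B1–B4, B2–B5, B1–B6, B6–B7
The largest bag has 2 vertices, giving width 1; this decomposition certifies tw(G) ≤ 1. Any graph with an edge has treewidth ≥ 1, and G has the edge h–e. Therefore the treewidth is 1.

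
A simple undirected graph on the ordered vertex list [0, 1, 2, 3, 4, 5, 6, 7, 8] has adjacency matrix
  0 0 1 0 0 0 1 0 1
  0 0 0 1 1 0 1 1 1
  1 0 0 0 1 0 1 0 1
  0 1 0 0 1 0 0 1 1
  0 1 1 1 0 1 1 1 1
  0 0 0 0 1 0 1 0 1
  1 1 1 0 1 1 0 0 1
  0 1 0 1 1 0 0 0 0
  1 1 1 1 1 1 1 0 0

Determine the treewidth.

A width-3 tree decomposition is:
Bags: B1 = {1, 4, 6, 8}  B2 = {2, 4, 6, 8}  B3 = {4, 5, 6, 8}  B4 = {1, 3, 4, 8}  B5 = {1, 3, 4, 7}  B6 = {0, 2, 6, 8}
Tree: B1–B2, B1–B3, B1–B4, B4–B5, B2–B6
Every bag has size at most 4, so the width is 4 − 1 = 3 and tw(G) ≤ 3. On the other hand G contains the 4-clique {0, 2, 6, 8}. A clique must lie in a single bag of any decomposition, so no decomposition can have width below 3. Hence tw(G) = 3 exactly.

3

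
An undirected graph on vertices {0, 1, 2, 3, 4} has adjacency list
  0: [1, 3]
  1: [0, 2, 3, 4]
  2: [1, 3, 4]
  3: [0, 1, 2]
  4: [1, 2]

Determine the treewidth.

2

A width-2 tree decomposition is:
Bags: B1 = {1, 2, 3}  B2 = {1, 2, 4}  B3 = {0, 1, 3}
Tree: B1–B2, B1–B3
Every bag has size at most 3, so the width is 3 − 1 = 2 and tw(G) ≤ 2. For the lower bound, the 3 vertices {0, 1, 3} are pairwise adjacent, and any tree decomposition puts a clique entirely inside one bag — forcing width ≥ 2. The upper and lower bounds meet at 2, so that is the treewidth.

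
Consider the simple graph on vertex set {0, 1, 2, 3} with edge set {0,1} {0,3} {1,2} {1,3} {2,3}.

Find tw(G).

2

A width-2 tree decomposition is:
Bags: B1 = {0, 1, 3}  B2 = {1, 2, 3}
Tree: B1–B2
The largest bag has 3 vertices, giving width 2; this decomposition certifies tw(G) ≤ 2. For the lower bound, the 3 vertices {0, 1, 3} are pairwise adjacent, and any tree decomposition puts a clique entirely inside one bag — forcing width ≥ 2. The upper and lower bounds meet at 2, so that is the treewidth.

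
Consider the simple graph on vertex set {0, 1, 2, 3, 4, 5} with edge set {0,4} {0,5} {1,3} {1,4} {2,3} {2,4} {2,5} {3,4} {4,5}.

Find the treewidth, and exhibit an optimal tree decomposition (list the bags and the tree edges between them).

Treewidth 2.
Bags: B1 = {2, 4, 5}  B2 = {2, 3, 4}  B3 = {1, 3, 4}  B4 = {0, 4, 5}
Tree: B1–B2, B2–B3, B1–B4

Each bag holds 3 vertices, so the decomposition has width 2, which upper-bounds the treewidth. Conversely, {0, 4, 5} is a clique of size 3, and the vertices of any clique must share a bag in every tree decomposition; so some bag has ≥ 3 vertices and tw(G) ≥ 2. Combining the bounds, tw(G) = 2.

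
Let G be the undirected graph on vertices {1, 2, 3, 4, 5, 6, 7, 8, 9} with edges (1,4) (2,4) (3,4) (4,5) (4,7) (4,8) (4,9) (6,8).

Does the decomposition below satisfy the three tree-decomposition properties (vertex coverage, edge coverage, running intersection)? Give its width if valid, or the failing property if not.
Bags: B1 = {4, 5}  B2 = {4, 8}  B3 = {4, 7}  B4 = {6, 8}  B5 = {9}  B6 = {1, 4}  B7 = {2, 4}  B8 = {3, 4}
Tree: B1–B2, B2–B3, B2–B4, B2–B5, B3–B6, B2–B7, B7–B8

A tree decomposition must satisfy three properties: every vertex lies in some bag; for every edge, both endpoints lie together in some bag; and for every vertex, the bags containing it form a connected subtree. Here edge (4,9) lies in no bag, so the decomposition is invalid.

No — edge (4,9) lies in no bag.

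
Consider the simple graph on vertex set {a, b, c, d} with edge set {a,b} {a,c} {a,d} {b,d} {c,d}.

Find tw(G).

2

A width-2 tree decomposition is:
Bags: B1 = {a, b, d}  B2 = {a, c, d}
Tree: B1–B2
Every bag has size at most 3, so the width is 3 − 1 = 2 and tw(G) ≤ 2. On the other hand G contains the 3-clique {a, c, d}. A clique must lie in a single bag of any decomposition, so no decomposition can have width below 2. Therefore the treewidth is 2.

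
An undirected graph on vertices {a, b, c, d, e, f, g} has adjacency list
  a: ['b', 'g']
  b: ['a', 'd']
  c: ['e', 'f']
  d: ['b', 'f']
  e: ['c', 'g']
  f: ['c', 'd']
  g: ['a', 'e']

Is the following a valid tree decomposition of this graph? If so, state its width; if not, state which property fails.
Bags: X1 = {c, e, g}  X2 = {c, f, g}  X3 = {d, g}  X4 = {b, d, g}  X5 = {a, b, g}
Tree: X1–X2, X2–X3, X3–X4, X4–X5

No — edge (f,d) lies in no bag.

A tree decomposition must satisfy three properties: every vertex lies in some bag; for every edge, both endpoints lie together in some bag; and for every vertex, the bags containing it form a connected subtree. Here edge (f,d) lies in no bag, so the decomposition is invalid.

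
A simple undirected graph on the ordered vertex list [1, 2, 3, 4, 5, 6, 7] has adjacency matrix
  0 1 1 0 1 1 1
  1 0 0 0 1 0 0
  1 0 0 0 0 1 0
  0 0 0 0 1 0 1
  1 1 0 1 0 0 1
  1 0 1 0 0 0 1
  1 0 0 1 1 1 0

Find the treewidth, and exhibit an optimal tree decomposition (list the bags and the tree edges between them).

The largest bag has 3 vertices, giving width 2; this decomposition certifies tw(G) ≤ 2. Conversely, {1, 3, 6} is a clique of size 3, and the vertices of any clique must share a bag in every tree decomposition; so some bag has ≥ 3 vertices and tw(G) ≥ 2. The upper and lower bounds meet at 2, so that is the treewidth.

Treewidth 2.
Bags: B1 = {1, 6, 7}  B2 = {1, 5, 7}  B3 = {4, 5, 7}  B4 = {1, 3, 6}  B5 = {1, 2, 5}
Tree: B1–B2, B2–B3, B1–B4, B2–B5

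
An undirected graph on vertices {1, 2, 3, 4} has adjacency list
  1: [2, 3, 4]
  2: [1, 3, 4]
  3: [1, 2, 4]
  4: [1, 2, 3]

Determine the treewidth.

3

A width-3 tree decomposition is:
Bags: B1 = {1, 2, 3, 4}
Tree: (single bag)
With just one bag of size 4, the width is 4 − 1 = 3, so tw(G) ≤ 3. For the lower bound, the 4 vertices {1, 2, 3, 4} are pairwise adjacent, and any tree decomposition puts a clique entirely inside one bag — forcing width ≥ 3. Therefore the treewidth is 3.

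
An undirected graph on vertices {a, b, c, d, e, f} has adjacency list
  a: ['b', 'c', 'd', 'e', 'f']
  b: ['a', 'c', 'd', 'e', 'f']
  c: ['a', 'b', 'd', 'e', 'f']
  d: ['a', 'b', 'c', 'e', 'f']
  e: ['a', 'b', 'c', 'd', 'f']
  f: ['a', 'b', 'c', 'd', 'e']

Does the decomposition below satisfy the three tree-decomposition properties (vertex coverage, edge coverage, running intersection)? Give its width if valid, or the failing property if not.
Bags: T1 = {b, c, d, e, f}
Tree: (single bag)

A tree decomposition must satisfy three properties: every vertex lies in some bag; for every edge, both endpoints lie together in some bag; and for every vertex, the bags containing it form a connected subtree. Here vertex a appears in no bag, so the decomposition is invalid.

No — vertex a appears in no bag.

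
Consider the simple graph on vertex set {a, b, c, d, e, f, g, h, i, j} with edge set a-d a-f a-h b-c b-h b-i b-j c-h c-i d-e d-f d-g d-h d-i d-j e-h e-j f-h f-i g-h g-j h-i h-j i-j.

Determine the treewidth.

3

A width-3 tree decomposition is:
Bags: B1 = {d, h, i, j}  B2 = {d, f, h, i}  B3 = {a, d, f, h}  B4 = {d, e, h, j}  B5 = {b, h, i, j}  B6 = {b, c, h, i}  B7 = {d, g, h, j}
Tree: B1–B2, B2–B3, B1–B4, B1–B5, B5–B6, B1–B7
Each bag holds 4 vertices, so the decomposition has width 3, which upper-bounds the treewidth. On the other hand G contains the 4-clique {a, d, f, h}. A clique must lie in a single bag of any decomposition, so no decomposition can have width below 3. Combining the bounds, tw(G) = 3.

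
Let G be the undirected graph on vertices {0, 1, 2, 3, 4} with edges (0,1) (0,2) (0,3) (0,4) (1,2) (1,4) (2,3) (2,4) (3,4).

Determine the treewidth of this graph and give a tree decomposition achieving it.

Treewidth 3.
Bags: B1 = {0, 2, 3, 4}  B2 = {0, 1, 2, 4}
Tree: B1–B2

Every bag has size at most 4, so the width is 4 − 1 = 3 and tw(G) ≤ 3. Conversely, {0, 1, 2, 4} is a clique of size 4, and the vertices of any clique must share a bag in every tree decomposition; so some bag has ≥ 4 vertices and tw(G) ≥ 3. Hence tw(G) = 3 exactly.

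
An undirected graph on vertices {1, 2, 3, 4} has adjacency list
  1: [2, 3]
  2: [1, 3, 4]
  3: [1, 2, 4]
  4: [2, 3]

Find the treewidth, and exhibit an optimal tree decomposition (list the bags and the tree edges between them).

Treewidth 2.
One such decomposition:
Bags: B1 = {2, 3, 4}  B2 = {1, 2, 3}
Tree: B1–B2

Each bag holds 3 vertices, so the decomposition has width 2, which upper-bounds the treewidth. For the lower bound, the 3 vertices {1, 2, 3} are pairwise adjacent, and any tree decomposition puts a clique entirely inside one bag — forcing width ≥ 2. Hence tw(G) = 2 exactly.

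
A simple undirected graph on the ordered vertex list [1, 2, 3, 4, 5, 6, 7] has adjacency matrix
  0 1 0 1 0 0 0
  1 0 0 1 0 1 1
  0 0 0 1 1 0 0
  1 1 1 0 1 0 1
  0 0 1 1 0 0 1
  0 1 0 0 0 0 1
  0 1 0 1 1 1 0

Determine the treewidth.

2

A width-2 tree decomposition is:
Bags: B1 = {2, 6, 7}  B2 = {2, 4, 7}  B3 = {4, 5, 7}  B4 = {3, 4, 5}  B5 = {1, 2, 4}
Tree: B1–B2, B2–B3, B3–B4, B2–B5
The largest bag has 3 vertices, giving width 2; this decomposition certifies tw(G) ≤ 2. For the lower bound, the 3 vertices {1, 2, 4} are pairwise adjacent, and any tree decomposition puts a clique entirely inside one bag — forcing width ≥ 2. The upper and lower bounds meet at 2, so that is the treewidth.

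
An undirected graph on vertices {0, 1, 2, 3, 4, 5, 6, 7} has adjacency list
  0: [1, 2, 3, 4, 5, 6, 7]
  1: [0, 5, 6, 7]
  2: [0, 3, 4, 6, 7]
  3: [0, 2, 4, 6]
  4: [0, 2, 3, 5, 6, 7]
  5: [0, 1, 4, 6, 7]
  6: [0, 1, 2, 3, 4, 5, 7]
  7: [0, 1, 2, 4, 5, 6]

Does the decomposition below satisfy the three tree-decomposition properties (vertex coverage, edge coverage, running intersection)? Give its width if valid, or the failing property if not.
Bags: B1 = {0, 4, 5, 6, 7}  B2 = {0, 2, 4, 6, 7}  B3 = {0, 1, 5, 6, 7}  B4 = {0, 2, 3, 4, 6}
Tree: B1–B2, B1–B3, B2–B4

Every vertex of G appears in some bag (union = {0, 1, 2, 3, 4, 5, 6, 7}); every edge is covered by a bag; and for each vertex v the set of bags containing v is connected in the bag tree. The decomposition is therefore valid. The largest bag has 5 vertices, so the width is 4.

Yes; width 4.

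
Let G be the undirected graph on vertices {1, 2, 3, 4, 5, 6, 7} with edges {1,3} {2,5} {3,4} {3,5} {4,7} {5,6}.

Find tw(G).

A width-1 tree decomposition is:
Bags: B1 = {3, 5}  B2 = {2, 5}  B3 = {5, 6}  B4 = {1, 3}  B5 = {3, 4}  B6 = {4, 7}
Tree: B1–B2, B1–B3, B1–B4, B4–B5, B5–B6
Every bag has size at most 2, so the width is 2 − 1 = 1 and tw(G) ≤ 1. G has an edge, so its treewidth is at least 1. Therefore the treewidth is 1.

1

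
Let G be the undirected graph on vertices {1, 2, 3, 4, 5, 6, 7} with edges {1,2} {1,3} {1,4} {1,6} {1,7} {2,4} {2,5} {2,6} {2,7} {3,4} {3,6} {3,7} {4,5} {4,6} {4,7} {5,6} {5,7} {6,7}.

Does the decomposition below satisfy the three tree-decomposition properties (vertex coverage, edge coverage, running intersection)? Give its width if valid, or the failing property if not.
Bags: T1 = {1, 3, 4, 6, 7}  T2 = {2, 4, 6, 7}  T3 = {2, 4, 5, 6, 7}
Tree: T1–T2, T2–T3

A tree decomposition must satisfy three properties: every vertex lies in some bag; for every edge, both endpoints lie together in some bag; and for every vertex, the bags containing it form a connected subtree. Here edge (1,2) lies in no bag, so the decomposition is invalid.

No — edge (1,2) lies in no bag.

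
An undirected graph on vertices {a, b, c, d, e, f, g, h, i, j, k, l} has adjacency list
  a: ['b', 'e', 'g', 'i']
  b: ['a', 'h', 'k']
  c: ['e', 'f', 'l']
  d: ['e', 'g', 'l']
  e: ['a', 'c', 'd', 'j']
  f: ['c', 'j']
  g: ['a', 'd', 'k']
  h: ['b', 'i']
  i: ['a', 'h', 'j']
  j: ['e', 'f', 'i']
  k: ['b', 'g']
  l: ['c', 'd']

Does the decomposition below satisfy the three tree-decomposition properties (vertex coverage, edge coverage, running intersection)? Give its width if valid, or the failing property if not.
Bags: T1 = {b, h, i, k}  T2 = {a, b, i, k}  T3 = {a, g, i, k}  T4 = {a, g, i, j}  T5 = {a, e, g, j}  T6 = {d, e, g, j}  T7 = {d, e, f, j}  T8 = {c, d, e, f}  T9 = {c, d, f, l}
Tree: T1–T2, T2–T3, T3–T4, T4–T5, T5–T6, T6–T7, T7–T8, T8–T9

Yes; width 3.

Every vertex of G appears in some bag (union = {a, b, c, d, e, f, g, h, i, j, k, l}); every edge is covered by a bag; and for each vertex v the set of bags containing v is connected in the bag tree. The decomposition is therefore valid. The largest bag has 4 vertices, so the width is 3.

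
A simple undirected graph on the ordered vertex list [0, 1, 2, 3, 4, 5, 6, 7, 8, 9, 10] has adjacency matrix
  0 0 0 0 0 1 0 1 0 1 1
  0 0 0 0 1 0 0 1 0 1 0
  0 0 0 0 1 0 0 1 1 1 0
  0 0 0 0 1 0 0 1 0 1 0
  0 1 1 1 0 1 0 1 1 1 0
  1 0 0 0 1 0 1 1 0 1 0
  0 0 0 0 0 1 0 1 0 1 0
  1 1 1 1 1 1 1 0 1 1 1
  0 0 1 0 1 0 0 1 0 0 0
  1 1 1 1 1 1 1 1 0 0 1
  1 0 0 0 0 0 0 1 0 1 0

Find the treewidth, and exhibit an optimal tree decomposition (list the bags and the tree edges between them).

Treewidth 3.
One such decomposition:
Bags: B1 = {1, 4, 7, 9}  B2 = {4, 5, 7, 9}  B3 = {5, 6, 7, 9}  B4 = {3, 4, 7, 9}  B5 = {0, 5, 7, 9}  B6 = {2, 4, 7, 9}  B7 = {0, 7, 9, 10}  B8 = {2, 4, 7, 8}
Tree: B1–B2, B2–B3, B2–B4, B2–B5, B2–B6, B5–B7, B6–B8

Every bag has size at most 4, so the width is 4 − 1 = 3 and tw(G) ≤ 3. On the other hand G contains the 4-clique {2, 4, 7, 8}. A clique must lie in a single bag of any decomposition, so no decomposition can have width below 3. Therefore the treewidth is 3.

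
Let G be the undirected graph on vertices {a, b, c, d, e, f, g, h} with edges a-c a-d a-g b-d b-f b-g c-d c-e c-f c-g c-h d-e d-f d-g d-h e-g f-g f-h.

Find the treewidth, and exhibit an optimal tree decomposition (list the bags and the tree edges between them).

Every bag has size at most 4, so the width is 4 − 1 = 3 and tw(G) ≤ 3. On the other hand G contains the 4-clique {c, d, e, g}. A clique must lie in a single bag of any decomposition, so no decomposition can have width below 3. Therefore the treewidth is 3.

Treewidth 3.
One optimal decomposition is:
Bags: B1 = {c, d, f, g}  B2 = {c, d, f, h}  B3 = {b, d, f, g}  B4 = {c, d, e, g}  B5 = {a, c, d, g}
Tree: B1–B2, B1–B3, B1–B4, B1–B5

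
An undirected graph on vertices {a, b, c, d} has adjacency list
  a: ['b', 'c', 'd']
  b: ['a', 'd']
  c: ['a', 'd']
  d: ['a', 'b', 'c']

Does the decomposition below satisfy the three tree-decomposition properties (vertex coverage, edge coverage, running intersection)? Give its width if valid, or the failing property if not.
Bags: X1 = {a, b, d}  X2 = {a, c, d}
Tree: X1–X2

Checking the three conditions: (i) the bags cover all of {a, b, c, d}; (ii) for each edge, some bag contains both endpoints; (iii) the bags containing any fixed vertex form a subtree. All hold, so the decomposition is valid with width 3 − 1 = 2.

Yes; width 2.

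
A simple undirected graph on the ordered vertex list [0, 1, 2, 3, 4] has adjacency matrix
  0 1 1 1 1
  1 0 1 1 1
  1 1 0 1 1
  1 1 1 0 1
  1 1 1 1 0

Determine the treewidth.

A width-4 tree decomposition is:
Bags: B1 = {0, 1, 2, 3, 4}
Tree: (single bag)
With just one bag of size 5, the width is 5 − 1 = 4, so tw(G) ≤ 4. For the lower bound, the 5 vertices {0, 1, 2, 3, 4} are pairwise adjacent, and any tree decomposition puts a clique entirely inside one bag — forcing width ≥ 4. Combining the bounds, tw(G) = 4.

4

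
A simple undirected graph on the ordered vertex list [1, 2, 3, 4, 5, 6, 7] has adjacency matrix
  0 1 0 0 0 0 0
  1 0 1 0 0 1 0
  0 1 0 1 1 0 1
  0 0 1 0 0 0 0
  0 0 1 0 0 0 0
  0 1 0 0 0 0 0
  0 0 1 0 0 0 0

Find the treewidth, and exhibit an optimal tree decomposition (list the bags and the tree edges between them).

Treewidth 1.
One optimal decomposition is:
Bags: B1 = {2, 3}  B2 = {3, 4}  B3 = {3, 7}  B4 = {3, 5}  B5 = {1, 2}  B6 = {2, 6}
Tree: B1–B2, B1–B3, B3–B4, B1–B5, B1–B6

Every bag has size at most 2, so the width is 2 − 1 = 1 and tw(G) ≤ 1. Any graph with an edge has treewidth ≥ 1, and G has the edge 2–3. Therefore the treewidth is 1.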